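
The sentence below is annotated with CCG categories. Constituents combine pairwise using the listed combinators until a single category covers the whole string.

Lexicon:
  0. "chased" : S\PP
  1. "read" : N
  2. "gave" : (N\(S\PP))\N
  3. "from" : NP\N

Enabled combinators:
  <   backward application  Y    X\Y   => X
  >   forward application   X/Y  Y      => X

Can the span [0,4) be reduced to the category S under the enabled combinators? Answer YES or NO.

S\PP N (N\(S\PP))\N NP\N
CKY chart[0,4] = {NP}; S ∉ chart

NO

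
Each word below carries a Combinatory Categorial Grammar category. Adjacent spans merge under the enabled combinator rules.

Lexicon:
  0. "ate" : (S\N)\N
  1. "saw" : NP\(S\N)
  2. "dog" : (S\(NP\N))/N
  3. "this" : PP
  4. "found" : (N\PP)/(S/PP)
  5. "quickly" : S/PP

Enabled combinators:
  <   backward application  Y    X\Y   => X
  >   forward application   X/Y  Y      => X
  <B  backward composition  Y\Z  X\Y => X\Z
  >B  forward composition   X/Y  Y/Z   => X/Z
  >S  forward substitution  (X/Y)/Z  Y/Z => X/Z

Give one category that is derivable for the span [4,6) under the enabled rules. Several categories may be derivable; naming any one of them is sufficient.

[0,6] S   <
  [0,2] NP\N   <B
    [0,1] "ate" : (S\N)\N
    [1,2] "saw" : NP\(S\N)
  [2,6] S\(NP\N)   >
    [2,3] "dog" : (S\(NP\N))/N
    [3,6] N   <
      [3,4] "this" : PP
      [4,6] N\PP   >
        [4,5] "found" : (N\PP)/(S/PP)
        [5,6] "quickly" : S/PP

N\PP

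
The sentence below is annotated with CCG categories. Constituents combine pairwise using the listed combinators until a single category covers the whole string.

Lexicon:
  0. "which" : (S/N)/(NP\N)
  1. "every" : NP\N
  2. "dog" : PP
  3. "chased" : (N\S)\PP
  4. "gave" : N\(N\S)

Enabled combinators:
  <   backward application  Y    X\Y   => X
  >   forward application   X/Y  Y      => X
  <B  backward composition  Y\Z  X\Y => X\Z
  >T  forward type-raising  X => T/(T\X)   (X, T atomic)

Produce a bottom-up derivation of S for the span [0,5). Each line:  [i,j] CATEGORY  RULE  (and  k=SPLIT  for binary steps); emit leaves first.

[0,1] (S/N)/(NP\N)  lex  "which"
[1,2] NP\N  lex  "every"
[0,2] S/N  >  k=1
[2,3] PP  lex  "dog"
[3,4] (N\S)\PP  lex  "chased"
[2,4] N\S  <  k=3
[4,5] N\(N\S)  lex  "gave"
[2,5] N  <  k=4
[0,5] S  >  k=2

[0,5] S   >
  [0,2] S/N   >
    [0,1] "which" : (S/N)/(NP\N)
    [1,2] "every" : NP\N
  [2,5] N   <
    [2,4] N\S   <
      [2,3] "dog" : PP
      [3,4] "chased" : (N\S)\PP
    [4,5] "gave" : N\(N\S)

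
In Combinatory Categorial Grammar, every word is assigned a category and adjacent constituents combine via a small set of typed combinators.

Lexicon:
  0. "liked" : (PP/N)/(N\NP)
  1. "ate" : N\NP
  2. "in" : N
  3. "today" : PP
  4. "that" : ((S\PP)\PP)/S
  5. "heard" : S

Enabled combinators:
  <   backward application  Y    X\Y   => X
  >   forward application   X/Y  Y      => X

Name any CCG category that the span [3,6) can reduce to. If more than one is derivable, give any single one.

[0,6] S   <
  [0,3] PP   >
    [0,2] PP/N   >
      [0,1] "liked" : (PP/N)/(N\NP)
      [1,2] "ate" : N\NP
    [2,3] "in" : N
  [3,6] S\PP   <
    [3,4] "today" : PP
    [4,6] (S\PP)\PP   >
      [4,5] "that" : ((S\PP)\PP)/S
      [5,6] "heard" : S

S\PP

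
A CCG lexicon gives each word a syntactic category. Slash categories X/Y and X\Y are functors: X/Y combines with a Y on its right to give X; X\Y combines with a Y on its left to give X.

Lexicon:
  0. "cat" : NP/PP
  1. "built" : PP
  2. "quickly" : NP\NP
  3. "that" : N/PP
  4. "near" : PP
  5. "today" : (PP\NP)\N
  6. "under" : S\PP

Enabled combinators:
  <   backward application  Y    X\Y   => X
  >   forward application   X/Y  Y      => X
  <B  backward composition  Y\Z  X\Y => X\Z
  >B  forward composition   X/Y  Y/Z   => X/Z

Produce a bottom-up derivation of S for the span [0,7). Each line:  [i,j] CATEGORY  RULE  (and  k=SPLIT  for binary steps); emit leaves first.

[0,7] S   <
  [0,6] PP   <
    [0,2] NP   >
      [0,1] "cat" : NP/PP
      [1,2] "built" : PP
    [2,6] PP\NP   <B
      [2,3] "quickly" : NP\NP
      [3,6] PP\NP   <
        [3,5] N   >
          [3,4] "that" : N/PP
          [4,5] "near" : PP
        [5,6] "today" : (PP\NP)\N
  [6,7] "under" : S\PP

[0,1] NP/PP  lex  "cat"
[1,2] PP  lex  "built"
[0,2] NP  >  k=1
[2,3] NP\NP  lex  "quickly"
[3,4] N/PP  lex  "that"
[4,5] PP  lex  "near"
[3,5] N  >  k=4
[5,6] (PP\NP)\N  lex  "today"
[3,6] PP\NP  <  k=5
[2,6] PP\NP  <B  k=3
[0,6] PP  <  k=2
[6,7] S\PP  lex  "under"
[0,7] S  <  k=6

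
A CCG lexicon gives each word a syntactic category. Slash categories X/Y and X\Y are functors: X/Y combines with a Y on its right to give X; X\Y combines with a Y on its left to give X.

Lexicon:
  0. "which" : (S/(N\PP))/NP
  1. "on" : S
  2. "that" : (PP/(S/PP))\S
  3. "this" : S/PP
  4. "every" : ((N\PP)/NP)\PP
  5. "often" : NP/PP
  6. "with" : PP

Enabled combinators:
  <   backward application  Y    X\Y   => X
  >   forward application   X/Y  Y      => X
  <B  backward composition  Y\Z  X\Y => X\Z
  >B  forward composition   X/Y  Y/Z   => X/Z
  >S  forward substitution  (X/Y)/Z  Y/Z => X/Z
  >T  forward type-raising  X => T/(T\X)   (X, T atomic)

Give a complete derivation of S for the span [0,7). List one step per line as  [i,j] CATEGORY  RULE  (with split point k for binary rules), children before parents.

[0,7] S   >
  [0,5] S/NP   >S
    [0,1] "which" : (S/(N\PP))/NP
    [1,5] (N\PP)/NP   <
      [1,4] PP   >
        [1,3] PP/(S/PP)   <
          [1,2] "on" : S
          [2,3] "that" : (PP/(S/PP))\S
        [3,4] "this" : S/PP
      [4,5] "every" : ((N\PP)/NP)\PP
  [5,7] NP   >
    [5,6] "often" : NP/PP
    [6,7] "with" : PP

[0,1] (S/(N\PP))/NP  lex  "which"
[1,2] S  lex  "on"
[2,3] (PP/(S/PP))\S  lex  "that"
[1,3] PP/(S/PP)  <  k=2
[3,4] S/PP  lex  "this"
[1,4] PP  >  k=3
[4,5] ((N\PP)/NP)\PP  lex  "every"
[1,5] (N\PP)/NP  <  k=4
[0,5] S/NP  >S  k=1
[5,6] NP/PP  lex  "often"
[6,7] PP  lex  "with"
[5,7] NP  >  k=6
[0,7] S  >  k=5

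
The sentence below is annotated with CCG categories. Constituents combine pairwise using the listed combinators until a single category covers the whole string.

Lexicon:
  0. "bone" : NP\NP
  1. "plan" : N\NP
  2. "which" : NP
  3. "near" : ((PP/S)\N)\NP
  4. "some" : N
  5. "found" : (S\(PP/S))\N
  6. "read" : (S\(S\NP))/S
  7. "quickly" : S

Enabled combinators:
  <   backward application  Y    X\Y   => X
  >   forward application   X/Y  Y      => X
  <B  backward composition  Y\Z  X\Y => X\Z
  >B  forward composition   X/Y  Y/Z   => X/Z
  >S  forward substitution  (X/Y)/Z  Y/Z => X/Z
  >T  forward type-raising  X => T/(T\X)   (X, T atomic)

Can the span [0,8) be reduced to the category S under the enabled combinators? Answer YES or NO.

YES

[0,8] S   <
  [0,6] S\NP   <B
    [0,2] N\NP   <B
      [0,1] "bone" : NP\NP
      [1,2] "plan" : N\NP
    [2,6] S\N   <B
      [2,4] (PP/S)\N   <
        [2,3] "which" : NP
        [3,4] "near" : ((PP/S)\N)\NP
      [4,6] S\(PP/S)   <
        [4,5] "some" : N
        [5,6] "found" : (S\(PP/S))\N
  [6,8] S\(S\NP)   >
    [6,7] "read" : (S\(S\NP))/S
    [7,8] "quickly" : S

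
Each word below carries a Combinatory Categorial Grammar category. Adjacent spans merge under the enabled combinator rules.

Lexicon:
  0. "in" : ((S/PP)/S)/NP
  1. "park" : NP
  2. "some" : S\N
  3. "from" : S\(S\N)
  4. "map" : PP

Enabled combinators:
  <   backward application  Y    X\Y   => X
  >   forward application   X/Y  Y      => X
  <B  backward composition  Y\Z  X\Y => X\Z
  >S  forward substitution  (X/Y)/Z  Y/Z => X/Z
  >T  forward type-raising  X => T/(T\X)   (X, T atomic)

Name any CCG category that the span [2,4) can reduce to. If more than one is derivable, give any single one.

[0,5] S   >
  [0,4] S/PP   >
    [0,2] (S/PP)/S   >
      [0,1] "in" : ((S/PP)/S)/NP
      [1,2] "park" : NP
    [2,4] S   <
      [2,3] "some" : S\N
      [3,4] "from" : S\(S\N)
  [4,5] "map" : PP

S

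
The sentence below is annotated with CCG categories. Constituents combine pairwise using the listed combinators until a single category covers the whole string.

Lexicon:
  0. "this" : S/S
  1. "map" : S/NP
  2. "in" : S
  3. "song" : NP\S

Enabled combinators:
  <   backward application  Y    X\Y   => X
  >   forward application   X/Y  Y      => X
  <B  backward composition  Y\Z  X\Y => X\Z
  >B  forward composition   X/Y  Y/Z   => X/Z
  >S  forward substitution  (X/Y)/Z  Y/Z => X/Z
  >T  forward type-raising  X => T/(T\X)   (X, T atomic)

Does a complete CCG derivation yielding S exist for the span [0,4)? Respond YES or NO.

[0,4] S   >
  [0,2] S/NP   >B
    [0,1] "this" : S/S
    [1,2] "map" : S/NP
  [2,4] NP   >
    [2,3] NP/(NP\S)   >T
      [2,3] "in" : S
    [3,4] "song" : NP\S

YES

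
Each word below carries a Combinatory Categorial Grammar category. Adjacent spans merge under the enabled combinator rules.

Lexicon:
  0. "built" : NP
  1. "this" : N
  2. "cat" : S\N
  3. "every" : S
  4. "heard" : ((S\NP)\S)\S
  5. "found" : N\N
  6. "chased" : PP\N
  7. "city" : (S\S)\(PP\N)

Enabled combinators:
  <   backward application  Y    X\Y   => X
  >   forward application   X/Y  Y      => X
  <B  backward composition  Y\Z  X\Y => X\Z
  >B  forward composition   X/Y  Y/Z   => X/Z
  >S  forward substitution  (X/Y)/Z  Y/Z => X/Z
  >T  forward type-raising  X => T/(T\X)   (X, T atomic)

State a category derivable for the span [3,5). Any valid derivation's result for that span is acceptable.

[0,8] S   >
  [0,1] S/(S\NP)   >T
    [0,1] "built" : NP
  [1,8] S\NP   <B
    [1,5] S\NP   <
      [1,3] S   <
        [1,2] "this" : N
        [2,3] "cat" : S\N
      [3,5] (S\NP)\S   <
        [3,4] "every" : S
        [4,5] "heard" : ((S\NP)\S)\S
    [5,8] S\S   <
      [5,7] PP\N   <B
        [5,6] "found" : N\N
        [6,7] "chased" : PP\N
      [7,8] "city" : (S\S)\(PP\N)

(S\NP)\S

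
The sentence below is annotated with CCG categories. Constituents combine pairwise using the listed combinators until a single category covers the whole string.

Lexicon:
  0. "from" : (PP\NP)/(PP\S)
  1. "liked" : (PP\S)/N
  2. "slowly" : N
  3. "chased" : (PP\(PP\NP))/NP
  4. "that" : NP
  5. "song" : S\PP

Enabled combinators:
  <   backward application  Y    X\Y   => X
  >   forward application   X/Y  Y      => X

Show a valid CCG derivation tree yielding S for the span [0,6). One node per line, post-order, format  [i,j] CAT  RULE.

[0,1] (PP\NP)/(PP\S)  lex  "from"
[1,2] (PP\S)/N  lex  "liked"
[2,3] N  lex  "slowly"
[1,3] PP\S  >  k=2
[0,3] PP\NP  >  k=1
[3,4] (PP\(PP\NP))/NP  lex  "chased"
[4,5] NP  lex  "that"
[3,5] PP\(PP\NP)  >  k=4
[0,5] PP  <  k=3
[5,6] S\PP  lex  "song"
[0,6] S  <  k=5

[0,6] S   <
  [0,5] PP   <
    [0,3] PP\NP   >
      [0,1] "from" : (PP\NP)/(PP\S)
      [1,3] PP\S   >
        [1,2] "liked" : (PP\S)/N
        [2,3] "slowly" : N
    [3,5] PP\(PP\NP)   >
      [3,4] "chased" : (PP\(PP\NP))/NP
      [4,5] "that" : NP
  [5,6] "song" : S\PP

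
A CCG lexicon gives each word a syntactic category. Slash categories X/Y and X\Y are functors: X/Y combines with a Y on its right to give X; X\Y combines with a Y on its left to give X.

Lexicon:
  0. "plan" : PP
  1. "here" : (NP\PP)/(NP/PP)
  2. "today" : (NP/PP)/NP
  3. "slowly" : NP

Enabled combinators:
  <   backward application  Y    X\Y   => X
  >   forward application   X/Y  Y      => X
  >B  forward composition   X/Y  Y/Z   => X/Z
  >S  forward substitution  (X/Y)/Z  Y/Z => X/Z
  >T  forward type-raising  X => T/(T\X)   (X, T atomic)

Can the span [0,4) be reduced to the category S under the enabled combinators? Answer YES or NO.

NO

PP (NP\PP)/(NP/PP) (NP/PP)/NP NP
CKY chart[0,4] = {N/(N\NP), NP, NP/(NP\NP), PP/(PP\NP), S/(S\NP)}; S ∉ chart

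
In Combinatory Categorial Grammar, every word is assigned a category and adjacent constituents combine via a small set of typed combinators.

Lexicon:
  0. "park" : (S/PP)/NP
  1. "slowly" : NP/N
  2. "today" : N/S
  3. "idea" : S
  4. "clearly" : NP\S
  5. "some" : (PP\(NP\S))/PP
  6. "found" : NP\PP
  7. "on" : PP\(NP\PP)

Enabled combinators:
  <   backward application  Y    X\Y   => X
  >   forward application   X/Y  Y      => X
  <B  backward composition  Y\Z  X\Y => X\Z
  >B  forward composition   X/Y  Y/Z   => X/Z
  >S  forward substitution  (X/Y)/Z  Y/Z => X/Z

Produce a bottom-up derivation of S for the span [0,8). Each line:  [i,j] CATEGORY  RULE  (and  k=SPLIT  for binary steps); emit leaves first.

[0,8] S   >
  [0,4] S/PP   >
    [0,1] "park" : (S/PP)/NP
    [1,4] NP   >
      [1,3] NP/S   >B
        [1,2] "slowly" : NP/N
        [2,3] "today" : N/S
      [3,4] "idea" : S
  [4,8] PP   <
    [4,5] "clearly" : NP\S
    [5,8] PP\(NP\S)   >
      [5,6] "some" : (PP\(NP\S))/PP
      [6,8] PP   <
        [6,7] "found" : NP\PP
        [7,8] "on" : PP\(NP\PP)

[0,1] (S/PP)/NP  lex  "park"
[1,2] NP/N  lex  "slowly"
[2,3] N/S  lex  "today"
[1,3] NP/S  >B  k=2
[3,4] S  lex  "idea"
[1,4] NP  >  k=3
[0,4] S/PP  >  k=1
[4,5] NP\S  lex  "clearly"
[5,6] (PP\(NP\S))/PP  lex  "some"
[6,7] NP\PP  lex  "found"
[7,8] PP\(NP\PP)  lex  "on"
[6,8] PP  <  k=7
[5,8] PP\(NP\S)  >  k=6
[4,8] PP  <  k=5
[0,8] S  >  k=4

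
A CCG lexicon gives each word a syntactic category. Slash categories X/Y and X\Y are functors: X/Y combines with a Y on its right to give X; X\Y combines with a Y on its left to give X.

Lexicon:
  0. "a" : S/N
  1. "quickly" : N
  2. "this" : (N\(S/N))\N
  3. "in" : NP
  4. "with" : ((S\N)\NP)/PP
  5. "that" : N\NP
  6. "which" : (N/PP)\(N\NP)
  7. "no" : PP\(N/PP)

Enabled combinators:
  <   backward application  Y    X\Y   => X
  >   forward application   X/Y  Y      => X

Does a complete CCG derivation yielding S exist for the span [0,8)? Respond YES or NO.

[0,8] S   <
  [0,3] N   <
    [0,1] "a" : S/N
    [1,3] N\(S/N)   <
      [1,2] "quickly" : N
      [2,3] "this" : (N\(S/N))\N
  [3,8] S\N   <
    [3,4] "in" : NP
    [4,8] (S\N)\NP   >
      [4,5] "with" : ((S\N)\NP)/PP
      [5,8] PP   <
        [5,7] N/PP   <
          [5,6] "that" : N\NP
          [6,7] "which" : (N/PP)\(N\NP)
        [7,8] "no" : PP\(N/PP)

YES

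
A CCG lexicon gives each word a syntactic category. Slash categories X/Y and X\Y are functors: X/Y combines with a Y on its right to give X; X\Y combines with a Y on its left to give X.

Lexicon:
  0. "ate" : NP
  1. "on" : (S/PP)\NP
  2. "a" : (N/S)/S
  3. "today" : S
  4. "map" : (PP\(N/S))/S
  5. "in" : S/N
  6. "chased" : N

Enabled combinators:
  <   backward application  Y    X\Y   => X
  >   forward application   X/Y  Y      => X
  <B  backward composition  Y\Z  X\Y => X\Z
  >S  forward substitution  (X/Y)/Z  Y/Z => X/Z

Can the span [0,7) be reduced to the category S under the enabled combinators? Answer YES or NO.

[0,7] S   >
  [0,2] S/PP   <
    [0,1] "ate" : NP
    [1,2] "on" : (S/PP)\NP
  [2,7] PP   <
    [2,4] N/S   >
      [2,3] "a" : (N/S)/S
      [3,4] "today" : S
    [4,7] PP\(N/S)   >
      [4,5] "map" : (PP\(N/S))/S
      [5,7] S   >
        [5,6] "in" : S/N
        [6,7] "chased" : N

YES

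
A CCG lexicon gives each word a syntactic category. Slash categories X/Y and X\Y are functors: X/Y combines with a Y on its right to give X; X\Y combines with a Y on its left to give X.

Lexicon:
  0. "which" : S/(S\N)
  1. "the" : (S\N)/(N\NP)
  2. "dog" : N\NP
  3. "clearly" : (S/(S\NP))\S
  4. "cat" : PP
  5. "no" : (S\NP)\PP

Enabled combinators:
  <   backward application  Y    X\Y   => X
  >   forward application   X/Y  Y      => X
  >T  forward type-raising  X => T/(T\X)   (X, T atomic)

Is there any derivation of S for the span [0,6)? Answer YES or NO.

[0,6] S   >
  [0,4] S/(S\NP)   <
    [0,3] S   >
      [0,1] "which" : S/(S\N)
      [1,3] S\N   >
        [1,2] "the" : (S\N)/(N\NP)
        [2,3] "dog" : N\NP
    [3,4] "clearly" : (S/(S\NP))\S
  [4,6] S\NP   <
    [4,5] "cat" : PP
    [5,6] "no" : (S\NP)\PP

YES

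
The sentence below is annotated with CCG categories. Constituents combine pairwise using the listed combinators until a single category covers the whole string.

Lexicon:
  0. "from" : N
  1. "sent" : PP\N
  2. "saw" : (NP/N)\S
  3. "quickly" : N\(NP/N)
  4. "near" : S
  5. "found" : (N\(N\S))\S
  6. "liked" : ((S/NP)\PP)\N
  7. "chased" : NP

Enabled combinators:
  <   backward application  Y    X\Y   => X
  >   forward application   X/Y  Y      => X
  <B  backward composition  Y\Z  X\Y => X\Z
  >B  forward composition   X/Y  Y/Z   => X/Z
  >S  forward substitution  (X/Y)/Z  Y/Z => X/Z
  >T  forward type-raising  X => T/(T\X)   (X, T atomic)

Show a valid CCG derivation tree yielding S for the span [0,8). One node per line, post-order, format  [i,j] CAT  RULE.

[0,1] N  lex  "from"
[0,1] PP/(PP\N)  >T
[1,2] PP\N  lex  "sent"
[0,2] PP  >  k=1
[2,3] (NP/N)\S  lex  "saw"
[3,4] N\(NP/N)  lex  "quickly"
[2,4] N\S  <B  k=3
[4,5] S  lex  "near"
[5,6] (N\(N\S))\S  lex  "found"
[4,6] N\(N\S)  <  k=5
[2,6] N  <  k=4
[6,7] ((S/NP)\PP)\N  lex  "liked"
[2,7] (S/NP)\PP  <  k=6
[0,7] S/NP  <  k=2
[7,8] NP  lex  "chased"
[0,8] S  >  k=7

[0,8] S   >
  [0,7] S/NP   <
    [0,2] PP   >
      [0,1] PP/(PP\N)   >T
        [0,1] "from" : N
      [1,2] "sent" : PP\N
    [2,7] (S/NP)\PP   <
      [2,6] N   <
        [2,4] N\S   <B
          [2,3] "saw" : (NP/N)\S
          [3,4] "quickly" : N\(NP/N)
        [4,6] N\(N\S)   <
          [4,5] "near" : S
          [5,6] "found" : (N\(N\S))\S
      [6,7] "liked" : ((S/NP)\PP)\N
  [7,8] "chased" : NP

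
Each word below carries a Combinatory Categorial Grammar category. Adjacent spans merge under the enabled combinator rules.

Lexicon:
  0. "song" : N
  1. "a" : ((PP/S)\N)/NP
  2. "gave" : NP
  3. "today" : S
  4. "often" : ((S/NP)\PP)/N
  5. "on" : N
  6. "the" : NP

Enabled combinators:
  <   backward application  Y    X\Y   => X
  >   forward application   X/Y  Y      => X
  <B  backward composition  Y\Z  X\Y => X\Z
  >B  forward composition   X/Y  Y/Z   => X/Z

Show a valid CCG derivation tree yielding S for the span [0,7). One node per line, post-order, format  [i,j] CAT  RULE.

[0,1] N  lex  "song"
[1,2] ((PP/S)\N)/NP  lex  "a"
[2,3] NP  lex  "gave"
[1,3] (PP/S)\N  >  k=2
[0,3] PP/S  <  k=1
[3,4] S  lex  "today"
[0,4] PP  >  k=3
[4,5] ((S/NP)\PP)/N  lex  "often"
[5,6] N  lex  "on"
[4,6] (S/NP)\PP  >  k=5
[0,6] S/NP  <  k=4
[6,7] NP  lex  "the"
[0,7] S  >  k=6

[0,7] S   >
  [0,6] S/NP   <
    [0,4] PP   >
      [0,3] PP/S   <
        [0,1] "song" : N
        [1,3] (PP/S)\N   >
          [1,2] "a" : ((PP/S)\N)/NP
          [2,3] "gave" : NP
      [3,4] "today" : S
    [4,6] (S/NP)\PP   >
      [4,5] "often" : ((S/NP)\PP)/N
      [5,6] "on" : N
  [6,7] "the" : NP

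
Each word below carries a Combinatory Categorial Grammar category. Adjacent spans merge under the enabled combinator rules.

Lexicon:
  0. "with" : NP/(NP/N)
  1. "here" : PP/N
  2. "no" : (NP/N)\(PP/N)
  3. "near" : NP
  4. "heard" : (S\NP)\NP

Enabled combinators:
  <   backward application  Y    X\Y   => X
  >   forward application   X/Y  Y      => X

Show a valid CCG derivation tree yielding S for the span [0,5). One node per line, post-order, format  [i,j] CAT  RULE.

[0,5] S   <
  [0,3] NP   >
    [0,1] "with" : NP/(NP/N)
    [1,3] NP/N   <
      [1,2] "here" : PP/N
      [2,3] "no" : (NP/N)\(PP/N)
  [3,5] S\NP   <
    [3,4] "near" : NP
    [4,5] "heard" : (S\NP)\NP

[0,1] NP/(NP/N)  lex  "with"
[1,2] PP/N  lex  "here"
[2,3] (NP/N)\(PP/N)  lex  "no"
[1,3] NP/N  <  k=2
[0,3] NP  >  k=1
[3,4] NP  lex  "near"
[4,5] (S\NP)\NP  lex  "heard"
[3,5] S\NP  <  k=4
[0,5] S  <  k=3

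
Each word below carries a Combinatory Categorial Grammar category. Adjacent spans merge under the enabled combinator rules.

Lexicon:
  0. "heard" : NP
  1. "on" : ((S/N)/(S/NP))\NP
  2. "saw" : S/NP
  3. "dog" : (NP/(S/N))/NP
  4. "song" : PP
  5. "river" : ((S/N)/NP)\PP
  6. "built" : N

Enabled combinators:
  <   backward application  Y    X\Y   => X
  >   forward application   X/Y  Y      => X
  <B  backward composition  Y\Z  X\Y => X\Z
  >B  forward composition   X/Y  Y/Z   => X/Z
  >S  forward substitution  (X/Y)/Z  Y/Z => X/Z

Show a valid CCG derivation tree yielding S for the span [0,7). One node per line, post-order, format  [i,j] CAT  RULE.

[0,7] S   >
  [0,6] S/N   >
    [0,2] (S/N)/(S/NP)   <
      [0,1] "heard" : NP
      [1,2] "on" : ((S/N)/(S/NP))\NP
    [2,6] S/NP   >B
      [2,3] "saw" : S/NP
      [3,6] NP/NP   >S
        [3,4] "dog" : (NP/(S/N))/NP
        [4,6] (S/N)/NP   <
          [4,5] "song" : PP
          [5,6] "river" : ((S/N)/NP)\PP
  [6,7] "built" : N

[0,1] NP  lex  "heard"
[1,2] ((S/N)/(S/NP))\NP  lex  "on"
[0,2] (S/N)/(S/NP)  <  k=1
[2,3] S/NP  lex  "saw"
[3,4] (NP/(S/N))/NP  lex  "dog"
[4,5] PP  lex  "song"
[5,6] ((S/N)/NP)\PP  lex  "river"
[4,6] (S/N)/NP  <  k=5
[3,6] NP/NP  >S  k=4
[2,6] S/NP  >B  k=3
[0,6] S/N  >  k=2
[6,7] N  lex  "built"
[0,7] S  >  k=6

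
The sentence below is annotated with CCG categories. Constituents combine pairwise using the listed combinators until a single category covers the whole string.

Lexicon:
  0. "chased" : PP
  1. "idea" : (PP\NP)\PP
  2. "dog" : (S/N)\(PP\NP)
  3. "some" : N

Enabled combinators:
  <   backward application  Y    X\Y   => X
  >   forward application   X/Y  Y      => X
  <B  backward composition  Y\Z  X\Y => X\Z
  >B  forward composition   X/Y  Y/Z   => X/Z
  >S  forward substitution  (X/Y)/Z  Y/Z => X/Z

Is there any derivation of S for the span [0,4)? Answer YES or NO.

[0,4] S   >
  [0,3] S/N   <
    [0,2] PP\NP   <
      [0,1] "chased" : PP
      [1,2] "idea" : (PP\NP)\PP
    [2,3] "dog" : (S/N)\(PP\NP)
  [3,4] "some" : N

YES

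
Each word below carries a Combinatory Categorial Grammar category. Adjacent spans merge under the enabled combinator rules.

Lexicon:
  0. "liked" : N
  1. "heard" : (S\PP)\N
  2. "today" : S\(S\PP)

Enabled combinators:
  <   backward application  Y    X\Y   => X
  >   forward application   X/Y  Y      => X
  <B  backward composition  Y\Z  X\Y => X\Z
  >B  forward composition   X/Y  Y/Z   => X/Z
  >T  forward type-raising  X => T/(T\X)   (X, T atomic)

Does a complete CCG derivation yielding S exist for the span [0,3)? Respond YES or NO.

YES

[0,3] S   <
  [0,2] S\PP   <
    [0,1] "liked" : N
    [1,2] "heard" : (S\PP)\N
  [2,3] "today" : S\(S\PP)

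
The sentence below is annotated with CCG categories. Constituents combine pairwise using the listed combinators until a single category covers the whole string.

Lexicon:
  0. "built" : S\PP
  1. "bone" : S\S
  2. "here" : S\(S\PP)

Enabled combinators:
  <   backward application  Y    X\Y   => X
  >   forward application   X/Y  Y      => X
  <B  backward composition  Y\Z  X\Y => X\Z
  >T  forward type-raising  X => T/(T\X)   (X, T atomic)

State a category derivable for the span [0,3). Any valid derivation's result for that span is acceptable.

S

[0,3] S   <
  [0,2] S\PP   <B
    [0,1] "built" : S\PP
    [1,2] "bone" : S\S
  [2,3] "here" : S\(S\PP)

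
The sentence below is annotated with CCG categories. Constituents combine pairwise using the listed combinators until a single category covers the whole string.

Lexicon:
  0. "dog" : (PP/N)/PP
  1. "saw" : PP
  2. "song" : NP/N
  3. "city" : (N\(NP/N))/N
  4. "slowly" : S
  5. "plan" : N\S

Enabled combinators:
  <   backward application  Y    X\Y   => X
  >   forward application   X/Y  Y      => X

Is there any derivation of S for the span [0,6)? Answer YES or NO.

NO

(PP/N)/PP PP NP/N (N\(NP/N))/N S N\S
CKY chart[0,6] = {PP}; S ∉ chart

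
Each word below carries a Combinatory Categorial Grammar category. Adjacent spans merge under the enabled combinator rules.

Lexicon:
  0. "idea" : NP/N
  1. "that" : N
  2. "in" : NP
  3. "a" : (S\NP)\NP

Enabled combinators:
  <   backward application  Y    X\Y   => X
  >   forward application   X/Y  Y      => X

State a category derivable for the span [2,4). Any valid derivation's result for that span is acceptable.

S\NP

[0,4] S   <
  [0,2] NP   >
    [0,1] "idea" : NP/N
    [1,2] "that" : N
  [2,4] S\NP   <
    [2,3] "in" : NP
    [3,4] "a" : (S\NP)\NP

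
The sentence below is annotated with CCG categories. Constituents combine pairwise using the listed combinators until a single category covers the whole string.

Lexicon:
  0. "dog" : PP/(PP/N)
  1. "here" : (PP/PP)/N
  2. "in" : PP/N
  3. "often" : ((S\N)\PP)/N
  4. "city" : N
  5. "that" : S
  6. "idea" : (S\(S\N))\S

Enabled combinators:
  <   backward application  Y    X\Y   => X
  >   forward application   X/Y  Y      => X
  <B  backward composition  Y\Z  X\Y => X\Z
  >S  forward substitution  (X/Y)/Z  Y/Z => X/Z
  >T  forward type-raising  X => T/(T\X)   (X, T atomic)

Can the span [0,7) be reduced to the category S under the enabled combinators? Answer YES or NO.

[0,7] S   <
  [0,5] S\N   <
    [0,3] PP   >
      [0,1] "dog" : PP/(PP/N)
      [1,3] PP/N   >S
        [1,2] "here" : (PP/PP)/N
        [2,3] "in" : PP/N
    [3,5] (S\N)\PP   >
      [3,4] "often" : ((S\N)\PP)/N
      [4,5] "city" : N
  [5,7] S\(S\N)   <
    [5,6] "that" : S
    [6,7] "idea" : (S\(S\N))\S

YES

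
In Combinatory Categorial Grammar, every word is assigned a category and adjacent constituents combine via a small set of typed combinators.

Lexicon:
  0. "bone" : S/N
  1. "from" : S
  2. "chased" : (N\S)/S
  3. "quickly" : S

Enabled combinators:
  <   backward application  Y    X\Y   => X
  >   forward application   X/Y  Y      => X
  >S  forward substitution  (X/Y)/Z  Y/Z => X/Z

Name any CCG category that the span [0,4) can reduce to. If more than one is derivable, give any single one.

S

[0,4] S   >
  [0,1] "bone" : S/N
  [1,4] N   <
    [1,2] "from" : S
    [2,4] N\S   >
      [2,3] "chased" : (N\S)/S
      [3,4] "quickly" : S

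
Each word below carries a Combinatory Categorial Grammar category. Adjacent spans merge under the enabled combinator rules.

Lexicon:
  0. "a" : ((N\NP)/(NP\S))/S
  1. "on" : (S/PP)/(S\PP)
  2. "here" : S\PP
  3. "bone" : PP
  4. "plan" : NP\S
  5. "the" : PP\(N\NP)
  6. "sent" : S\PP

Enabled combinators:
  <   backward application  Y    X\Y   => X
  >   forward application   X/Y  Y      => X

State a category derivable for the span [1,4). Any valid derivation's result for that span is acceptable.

[0,7] S   <
  [0,6] PP   <
    [0,5] N\NP   >
      [0,4] (N\NP)/(NP\S)   >
        [0,1] "a" : ((N\NP)/(NP\S))/S
        [1,4] S   >
          [1,3] S/PP   >
            [1,2] "on" : (S/PP)/(S\PP)
            [2,3] "here" : S\PP
          [3,4] "bone" : PP
      [4,5] "plan" : NP\S
    [5,6] "the" : PP\(N\NP)
  [6,7] "sent" : S\PP

S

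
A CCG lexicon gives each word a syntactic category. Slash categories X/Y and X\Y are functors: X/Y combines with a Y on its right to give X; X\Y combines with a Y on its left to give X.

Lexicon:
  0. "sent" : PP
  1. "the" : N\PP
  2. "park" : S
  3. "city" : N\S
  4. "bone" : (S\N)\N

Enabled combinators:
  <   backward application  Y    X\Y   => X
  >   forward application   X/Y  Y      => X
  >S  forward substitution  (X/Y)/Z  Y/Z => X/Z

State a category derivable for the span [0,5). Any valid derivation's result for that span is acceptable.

S

[0,5] S   <
  [0,2] N   <
    [0,1] "sent" : PP
    [1,2] "the" : N\PP
  [2,5] S\N   <
    [2,4] N   <
      [2,3] "park" : S
      [3,4] "city" : N\S
    [4,5] "bone" : (S\N)\N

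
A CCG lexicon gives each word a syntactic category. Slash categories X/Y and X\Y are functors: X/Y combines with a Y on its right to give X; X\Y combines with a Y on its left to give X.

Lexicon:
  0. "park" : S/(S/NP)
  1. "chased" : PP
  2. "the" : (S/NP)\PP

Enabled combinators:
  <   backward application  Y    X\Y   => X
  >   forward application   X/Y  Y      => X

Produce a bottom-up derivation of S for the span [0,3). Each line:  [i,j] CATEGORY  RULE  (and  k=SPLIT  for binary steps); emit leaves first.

[0,1] S/(S/NP)  lex  "park"
[1,2] PP  lex  "chased"
[2,3] (S/NP)\PP  lex  "the"
[1,3] S/NP  <  k=2
[0,3] S  >  k=1

[0,3] S   >
  [0,1] "park" : S/(S/NP)
  [1,3] S/NP   <
    [1,2] "chased" : PP
    [2,3] "the" : (S/NP)\PP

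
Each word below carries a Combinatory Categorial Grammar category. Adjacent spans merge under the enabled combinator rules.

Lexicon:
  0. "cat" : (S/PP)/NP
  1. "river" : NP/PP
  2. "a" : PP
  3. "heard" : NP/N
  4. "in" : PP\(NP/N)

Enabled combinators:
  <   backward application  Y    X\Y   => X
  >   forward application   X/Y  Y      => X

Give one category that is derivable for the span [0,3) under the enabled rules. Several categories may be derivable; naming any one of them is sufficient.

S/PP

[0,5] S   >
  [0,3] S/PP   >
    [0,1] "cat" : (S/PP)/NP
    [1,3] NP   >
      [1,2] "river" : NP/PP
      [2,3] "a" : PP
  [3,5] PP   <
    [3,4] "heard" : NP/N
    [4,5] "in" : PP\(NP/N)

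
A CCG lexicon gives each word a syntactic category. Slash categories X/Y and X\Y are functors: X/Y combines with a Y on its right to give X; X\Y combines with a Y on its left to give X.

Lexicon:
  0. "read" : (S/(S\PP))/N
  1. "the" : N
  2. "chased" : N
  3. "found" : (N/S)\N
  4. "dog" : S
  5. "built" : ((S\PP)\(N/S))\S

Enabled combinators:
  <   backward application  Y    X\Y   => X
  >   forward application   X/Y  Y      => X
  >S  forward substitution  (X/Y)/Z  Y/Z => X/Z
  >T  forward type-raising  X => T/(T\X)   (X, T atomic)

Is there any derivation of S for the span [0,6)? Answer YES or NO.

[0,6] S   >
  [0,2] S/(S\PP)   >
    [0,1] "read" : (S/(S\PP))/N
    [1,2] "the" : N
  [2,6] S\PP   <
    [2,4] N/S   <
      [2,3] "chased" : N
      [3,4] "found" : (N/S)\N
    [4,6] (S\PP)\(N/S)   <
      [4,5] "dog" : S
      [5,6] "built" : ((S\PP)\(N/S))\S

YES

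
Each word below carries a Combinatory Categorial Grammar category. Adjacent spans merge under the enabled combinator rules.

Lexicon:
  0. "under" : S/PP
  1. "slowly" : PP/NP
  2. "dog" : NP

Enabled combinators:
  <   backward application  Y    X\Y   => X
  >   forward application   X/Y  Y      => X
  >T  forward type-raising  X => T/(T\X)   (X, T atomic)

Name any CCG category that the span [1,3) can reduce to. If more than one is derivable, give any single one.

[0,3] S   >
  [0,1] "under" : S/PP
  [1,3] PP   >
    [1,2] "slowly" : PP/NP
    [2,3] "dog" : NP

PP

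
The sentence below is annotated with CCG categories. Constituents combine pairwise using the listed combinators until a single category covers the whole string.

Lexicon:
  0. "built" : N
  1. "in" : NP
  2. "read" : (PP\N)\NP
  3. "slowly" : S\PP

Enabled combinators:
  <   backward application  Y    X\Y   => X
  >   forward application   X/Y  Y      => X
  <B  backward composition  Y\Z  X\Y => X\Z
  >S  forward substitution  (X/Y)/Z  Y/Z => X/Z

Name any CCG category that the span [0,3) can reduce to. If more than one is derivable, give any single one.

[0,4] S   <
  [0,3] PP   <
    [0,1] "built" : N
    [1,3] PP\N   <
      [1,2] "in" : NP
      [2,3] "read" : (PP\N)\NP
  [3,4] "slowly" : S\PP

PP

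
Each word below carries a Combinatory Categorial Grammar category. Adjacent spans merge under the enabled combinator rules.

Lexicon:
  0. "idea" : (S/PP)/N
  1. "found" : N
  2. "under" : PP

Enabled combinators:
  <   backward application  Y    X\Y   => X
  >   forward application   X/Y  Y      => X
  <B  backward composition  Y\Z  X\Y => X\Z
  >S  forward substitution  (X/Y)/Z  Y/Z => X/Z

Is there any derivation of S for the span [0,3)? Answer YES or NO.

[0,3] S   >
  [0,2] S/PP   >
    [0,1] "idea" : (S/PP)/N
    [1,2] "found" : N
  [2,3] "under" : PP

YES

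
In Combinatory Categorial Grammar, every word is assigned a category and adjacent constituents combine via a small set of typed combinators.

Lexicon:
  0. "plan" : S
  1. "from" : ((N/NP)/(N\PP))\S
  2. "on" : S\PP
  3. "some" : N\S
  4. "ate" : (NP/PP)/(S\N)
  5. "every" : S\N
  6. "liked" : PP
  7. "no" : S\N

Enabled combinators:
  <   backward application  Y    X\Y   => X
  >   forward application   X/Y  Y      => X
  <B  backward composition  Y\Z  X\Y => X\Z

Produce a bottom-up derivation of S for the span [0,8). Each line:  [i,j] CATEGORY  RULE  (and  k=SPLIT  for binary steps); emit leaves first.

[0,8] S   <
  [0,7] N   >
    [0,4] N/NP   >
      [0,2] (N/NP)/(N\PP)   <
        [0,1] "plan" : S
        [1,2] "from" : ((N/NP)/(N\PP))\S
      [2,4] N\PP   <B
        [2,3] "on" : S\PP
        [3,4] "some" : N\S
    [4,7] NP   >
      [4,6] NP/PP   >
        [4,5] "ate" : (NP/PP)/(S\N)
        [5,6] "every" : S\N
      [6,7] "liked" : PP
  [7,8] "no" : S\N

[0,1] S  lex  "plan"
[1,2] ((N/NP)/(N\PP))\S  lex  "from"
[0,2] (N/NP)/(N\PP)  <  k=1
[2,3] S\PP  lex  "on"
[3,4] N\S  lex  "some"
[2,4] N\PP  <B  k=3
[0,4] N/NP  >  k=2
[4,5] (NP/PP)/(S\N)  lex  "ate"
[5,6] S\N  lex  "every"
[4,6] NP/PP  >  k=5
[6,7] PP  lex  "liked"
[4,7] NP  >  k=6
[0,7] N  >  k=4
[7,8] S\N  lex  "no"
[0,8] S  <  k=7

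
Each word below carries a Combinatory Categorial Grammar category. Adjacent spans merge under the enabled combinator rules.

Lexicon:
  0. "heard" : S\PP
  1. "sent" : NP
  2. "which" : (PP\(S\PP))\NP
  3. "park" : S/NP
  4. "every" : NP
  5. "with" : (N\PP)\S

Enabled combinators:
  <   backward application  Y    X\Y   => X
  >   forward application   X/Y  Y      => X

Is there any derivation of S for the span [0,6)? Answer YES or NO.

NO

S\PP NP (PP\(S\PP))\NP S/NP NP (N\PP)\S
CKY chart[0,6] = {N}; S ∉ chart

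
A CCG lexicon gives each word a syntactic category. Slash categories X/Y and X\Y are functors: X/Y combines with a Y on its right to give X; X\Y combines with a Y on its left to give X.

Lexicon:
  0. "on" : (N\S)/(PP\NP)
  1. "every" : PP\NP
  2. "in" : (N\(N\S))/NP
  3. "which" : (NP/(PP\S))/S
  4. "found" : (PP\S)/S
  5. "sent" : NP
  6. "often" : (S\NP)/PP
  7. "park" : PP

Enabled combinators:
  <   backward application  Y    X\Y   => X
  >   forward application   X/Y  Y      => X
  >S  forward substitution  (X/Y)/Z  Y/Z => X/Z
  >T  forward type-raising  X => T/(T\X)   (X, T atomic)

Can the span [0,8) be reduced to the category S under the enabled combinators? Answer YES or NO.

(N\S)/(PP\NP) PP\NP (N\(N\S))/NP (NP/(PP\S))/S (PP\S)/S NP (S\NP)/PP PP
CKY chart[0,8] = {N, N/(N\N), NP/(NP\N), PP/(PP\N), S/(S\N)}; S ∉ chart

NO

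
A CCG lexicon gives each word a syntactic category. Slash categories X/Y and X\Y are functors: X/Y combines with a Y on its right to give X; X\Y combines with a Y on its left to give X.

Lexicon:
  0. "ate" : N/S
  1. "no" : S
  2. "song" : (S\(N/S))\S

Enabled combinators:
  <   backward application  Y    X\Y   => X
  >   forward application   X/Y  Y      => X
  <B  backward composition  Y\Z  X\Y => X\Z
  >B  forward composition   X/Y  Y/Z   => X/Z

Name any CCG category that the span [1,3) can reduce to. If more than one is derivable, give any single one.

S\(N/S)

[0,3] S   <
  [0,1] "ate" : N/S
  [1,3] S\(N/S)   <
    [1,2] "no" : S
    [2,3] "song" : (S\(N/S))\S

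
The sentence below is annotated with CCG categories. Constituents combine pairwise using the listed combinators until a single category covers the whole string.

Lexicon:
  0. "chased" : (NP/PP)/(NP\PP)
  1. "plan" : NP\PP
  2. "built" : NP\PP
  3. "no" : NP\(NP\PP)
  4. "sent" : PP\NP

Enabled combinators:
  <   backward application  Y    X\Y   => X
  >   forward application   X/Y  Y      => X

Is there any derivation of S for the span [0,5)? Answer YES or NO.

NO

(NP/PP)/(NP\PP) NP\PP NP\PP NP\(NP\PP) PP\NP
CKY chart[0,5] = {NP}; S ∉ chart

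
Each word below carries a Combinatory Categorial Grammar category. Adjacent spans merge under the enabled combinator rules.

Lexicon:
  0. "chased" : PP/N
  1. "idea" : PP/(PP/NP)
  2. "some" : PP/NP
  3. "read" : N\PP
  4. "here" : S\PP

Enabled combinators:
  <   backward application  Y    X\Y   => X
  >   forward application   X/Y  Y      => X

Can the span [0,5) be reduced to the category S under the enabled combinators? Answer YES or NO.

[0,5] S   <
  [0,4] PP   >
    [0,1] "chased" : PP/N
    [1,4] N   <
      [1,3] PP   >
        [1,2] "idea" : PP/(PP/NP)
        [2,3] "some" : PP/NP
      [3,4] "read" : N\PP
  [4,5] "here" : S\PP

YES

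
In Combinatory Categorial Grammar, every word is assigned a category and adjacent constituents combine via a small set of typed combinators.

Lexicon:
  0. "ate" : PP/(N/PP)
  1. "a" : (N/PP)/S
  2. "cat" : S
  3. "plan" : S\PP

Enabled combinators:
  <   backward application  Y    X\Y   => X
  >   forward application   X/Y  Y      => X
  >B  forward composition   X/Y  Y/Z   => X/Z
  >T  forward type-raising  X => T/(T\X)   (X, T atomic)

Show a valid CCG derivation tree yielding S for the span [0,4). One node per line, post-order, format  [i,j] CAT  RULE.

[0,4] S   <
  [0,3] PP   >
    [0,1] "ate" : PP/(N/PP)
    [1,3] N/PP   >
      [1,2] "a" : (N/PP)/S
      [2,3] "cat" : S
  [3,4] "plan" : S\PP

[0,1] PP/(N/PP)  lex  "ate"
[1,2] (N/PP)/S  lex  "a"
[2,3] S  lex  "cat"
[1,3] N/PP  >  k=2
[0,3] PP  >  k=1
[3,4] S\PP  lex  "plan"
[0,4] S  <  k=3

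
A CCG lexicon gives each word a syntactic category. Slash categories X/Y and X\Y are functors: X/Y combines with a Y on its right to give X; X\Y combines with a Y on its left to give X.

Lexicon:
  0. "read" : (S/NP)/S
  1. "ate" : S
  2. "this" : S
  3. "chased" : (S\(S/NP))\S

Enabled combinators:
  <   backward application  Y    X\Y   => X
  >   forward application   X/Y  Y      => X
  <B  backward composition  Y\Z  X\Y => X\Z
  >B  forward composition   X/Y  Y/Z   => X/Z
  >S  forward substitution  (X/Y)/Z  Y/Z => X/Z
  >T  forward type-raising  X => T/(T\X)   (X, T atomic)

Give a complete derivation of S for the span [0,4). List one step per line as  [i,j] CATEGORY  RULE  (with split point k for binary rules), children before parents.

[0,4] S   <
  [0,2] S/NP   >
    [0,1] "read" : (S/NP)/S
    [1,2] "ate" : S
  [2,4] S\(S/NP)   <
    [2,3] "this" : S
    [3,4] "chased" : (S\(S/NP))\S

[0,1] (S/NP)/S  lex  "read"
[1,2] S  lex  "ate"
[0,2] S/NP  >  k=1
[2,3] S  lex  "this"
[3,4] (S\(S/NP))\S  lex  "chased"
[2,4] S\(S/NP)  <  k=3
[0,4] S  <  k=2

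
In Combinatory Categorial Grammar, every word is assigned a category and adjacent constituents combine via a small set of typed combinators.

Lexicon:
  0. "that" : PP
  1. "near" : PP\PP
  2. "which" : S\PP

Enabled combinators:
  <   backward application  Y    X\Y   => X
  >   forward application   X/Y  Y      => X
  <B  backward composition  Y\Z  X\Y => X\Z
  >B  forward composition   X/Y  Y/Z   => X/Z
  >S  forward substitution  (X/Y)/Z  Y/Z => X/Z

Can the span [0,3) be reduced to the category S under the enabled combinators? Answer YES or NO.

[0,3] S   <
  [0,1] "that" : PP
  [1,3] S\PP   <B
    [1,2] "near" : PP\PP
    [2,3] "which" : S\PP

YES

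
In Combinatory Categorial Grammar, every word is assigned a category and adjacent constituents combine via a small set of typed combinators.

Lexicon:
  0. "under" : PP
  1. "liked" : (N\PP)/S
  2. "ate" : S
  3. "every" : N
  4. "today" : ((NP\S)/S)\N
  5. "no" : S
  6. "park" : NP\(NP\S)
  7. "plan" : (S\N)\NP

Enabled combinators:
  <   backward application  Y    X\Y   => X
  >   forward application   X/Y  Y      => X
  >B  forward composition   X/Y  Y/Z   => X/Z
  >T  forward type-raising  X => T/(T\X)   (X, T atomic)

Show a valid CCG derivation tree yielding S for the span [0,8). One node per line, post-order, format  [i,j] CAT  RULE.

[0,8] S   <
  [0,3] N   >
    [0,1] N/(N\PP)   >T
      [0,1] "under" : PP
    [1,3] N\PP   >
      [1,2] "liked" : (N\PP)/S
      [2,3] "ate" : S
  [3,8] S\N   <
    [3,7] NP   <
      [3,6] NP\S   >
        [3,5] (NP\S)/S   <
          [3,4] "every" : N
          [4,5] "today" : ((NP\S)/S)\N
        [5,6] "no" : S
      [6,7] "park" : NP\(NP\S)
    [7,8] "plan" : (S\N)\NP

[0,1] PP  lex  "under"
[0,1] N/(N\PP)  >T
[1,2] (N\PP)/S  lex  "liked"
[2,3] S  lex  "ate"
[1,3] N\PP  >  k=2
[0,3] N  >  k=1
[3,4] N  lex  "every"
[4,5] ((NP\S)/S)\N  lex  "today"
[3,5] (NP\S)/S  <  k=4
[5,6] S  lex  "no"
[3,6] NP\S  >  k=5
[6,7] NP\(NP\S)  lex  "park"
[3,7] NP  <  k=6
[7,8] (S\N)\NP  lex  "plan"
[3,8] S\N  <  k=7
[0,8] S  <  k=3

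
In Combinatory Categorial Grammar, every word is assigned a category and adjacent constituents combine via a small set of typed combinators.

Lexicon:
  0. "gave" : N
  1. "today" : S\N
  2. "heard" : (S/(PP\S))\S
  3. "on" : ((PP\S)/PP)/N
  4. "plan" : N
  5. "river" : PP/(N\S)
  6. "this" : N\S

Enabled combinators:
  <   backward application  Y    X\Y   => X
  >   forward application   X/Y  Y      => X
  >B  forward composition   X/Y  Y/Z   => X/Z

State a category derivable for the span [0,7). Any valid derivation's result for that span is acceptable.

[0,7] S   >
  [0,3] S/(PP\S)   <
    [0,2] S   <
      [0,1] "gave" : N
      [1,2] "today" : S\N
    [2,3] "heard" : (S/(PP\S))\S
  [3,7] PP\S   >
    [3,5] (PP\S)/PP   >
      [3,4] "on" : ((PP\S)/PP)/N
      [4,5] "plan" : N
    [5,7] PP   >
      [5,6] "river" : PP/(N\S)
      [6,7] "this" : N\S

S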